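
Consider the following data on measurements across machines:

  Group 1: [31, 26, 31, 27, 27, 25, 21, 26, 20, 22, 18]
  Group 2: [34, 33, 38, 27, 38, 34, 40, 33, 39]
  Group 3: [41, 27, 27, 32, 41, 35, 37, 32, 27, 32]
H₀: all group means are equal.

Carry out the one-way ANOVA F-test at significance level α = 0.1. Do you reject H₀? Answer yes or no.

Group means [24.91, 35.11, 33.10], grand mean 30.700
SSB = Σnᵢ(x̄ᵢ−x̄)² = 601.602; SSW = ΣΣ(x−x̄ᵢ)² = 572.698
MSB = 601.602/2 = 300.8010; MSW = 572.698/27 = 21.2110
F = MSB/MSW = 14.1813
df = (2, 27)
p-value (upper-tail) = 0.00006
At α=0.1: p < α → reject H₀

reject H₀: yes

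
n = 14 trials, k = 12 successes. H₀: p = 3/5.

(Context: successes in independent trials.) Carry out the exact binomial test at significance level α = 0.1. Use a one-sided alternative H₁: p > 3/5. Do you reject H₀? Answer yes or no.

reject H₀: yes

Exact binomial: n=14, k=12, p₀=3/5=0.6000
P(X≥12) from Σ C(n,i)·p₀^i·(1−p₀)^(n−i)
p-value (one-sided, H₁ greater) = 0.03979
At α=0.1: p < α → reject H₀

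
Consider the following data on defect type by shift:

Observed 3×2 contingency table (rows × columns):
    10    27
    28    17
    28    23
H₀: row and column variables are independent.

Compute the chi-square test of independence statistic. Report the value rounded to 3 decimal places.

Row totals [37, 45, 51], col totals [66, 67], n=133
χ² = (10−18.36)²/18.36 + (27−18.64)²/18.64 + (28−22.33)²/22.33 + (17−22.67)²/22.67 + (28−25.31)²/25.31 + (23−25.69)²/25.69 = 10.9830
df = 2

test statistic = 10.983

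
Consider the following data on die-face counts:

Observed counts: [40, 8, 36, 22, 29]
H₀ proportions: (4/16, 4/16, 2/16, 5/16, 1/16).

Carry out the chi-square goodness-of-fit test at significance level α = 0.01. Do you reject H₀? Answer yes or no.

reject H₀: yes

n = 135; E_i = n·p_i = [33.75, 33.75, 16.88, 42.19, 8.44]
χ² = (40−33.75)²/33.75 + (8−33.75)²/33.75 + (36−16.88)²/16.88 + (22−42.19)²/42.19 + (29−8.44)²/8.44 = 102.2504
df = 4
p-value (upper-tail) = 0.00000
At α=0.01: p < α → reject H₀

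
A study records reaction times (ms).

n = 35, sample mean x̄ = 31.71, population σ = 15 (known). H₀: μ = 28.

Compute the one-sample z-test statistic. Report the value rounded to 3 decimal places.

SE = σ/√n = 15/√35 = 2.5355
z = (x̄−μ₀)/SE = (31.71−28)/2.5355 = 1.4632

test statistic = 1.463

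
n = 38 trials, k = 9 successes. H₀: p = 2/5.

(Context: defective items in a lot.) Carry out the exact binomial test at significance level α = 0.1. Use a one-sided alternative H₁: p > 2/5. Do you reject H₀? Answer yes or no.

reject H₀: no

Exact binomial: n=38, k=9, p₀=2/5=0.4000
P(X≥9) from Σ C(n,i)·p₀^i·(1−p₀)^(n−i)
p-value (one-sided, H₁ greater) = 0.98896
At α=0.1: p ≥ α → fail to reject H₀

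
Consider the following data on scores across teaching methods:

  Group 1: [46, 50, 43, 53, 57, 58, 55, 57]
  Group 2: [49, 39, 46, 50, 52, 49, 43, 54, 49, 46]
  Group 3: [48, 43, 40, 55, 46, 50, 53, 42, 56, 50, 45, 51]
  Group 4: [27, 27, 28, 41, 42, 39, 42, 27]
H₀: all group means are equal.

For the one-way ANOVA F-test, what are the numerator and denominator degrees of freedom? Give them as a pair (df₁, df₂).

k = 4 groups, N = 38 total
df = (k−1, N−k) = (4−1, 38−4) = (3, 34)

degrees of freedom = [3, 34]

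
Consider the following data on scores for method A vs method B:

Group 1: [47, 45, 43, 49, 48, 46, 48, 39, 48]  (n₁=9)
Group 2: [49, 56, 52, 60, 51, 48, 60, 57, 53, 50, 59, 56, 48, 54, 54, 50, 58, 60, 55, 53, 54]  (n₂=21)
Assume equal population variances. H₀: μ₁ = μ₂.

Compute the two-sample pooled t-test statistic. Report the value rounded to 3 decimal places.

x̄₁=45.889, s₁=3.180, n₁=9
x̄₂=54.143, s₂=3.941, n₂=21
s_p² = [8·3.180² + 20·3.941²]/28 = 13.9807
SE = √(s_p²·(1/9+1/21)) = 1.4897
t = (45.889−54.143)/1.4897 = -5.5407
df = 28

test statistic = -5.541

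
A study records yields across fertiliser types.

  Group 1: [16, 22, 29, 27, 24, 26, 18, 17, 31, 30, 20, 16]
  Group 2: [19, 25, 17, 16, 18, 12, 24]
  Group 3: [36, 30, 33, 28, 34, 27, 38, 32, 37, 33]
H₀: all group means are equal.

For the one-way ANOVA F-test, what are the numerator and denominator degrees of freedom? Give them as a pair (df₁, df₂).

degrees of freedom = [2, 26]

k = 3 groups, N = 29 total
df = (k−1, N−k) = (3−1, 29−3) = (2, 26)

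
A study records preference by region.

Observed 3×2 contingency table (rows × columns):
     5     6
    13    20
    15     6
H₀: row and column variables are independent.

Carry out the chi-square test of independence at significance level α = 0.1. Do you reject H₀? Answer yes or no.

Row totals [11, 33, 21], col totals [33, 32], n=65
χ² = (5−5.58)²/5.58 + (6−5.42)²/5.42 + (13−16.75)²/16.75 + (20−16.25)²/16.25 + (15−10.66)²/10.66 + (6−10.34)²/10.34 = 5.4188
df = 2
p-value (upper-tail) = 0.06658
At α=0.1: p < α → reject H₀

reject H₀: yes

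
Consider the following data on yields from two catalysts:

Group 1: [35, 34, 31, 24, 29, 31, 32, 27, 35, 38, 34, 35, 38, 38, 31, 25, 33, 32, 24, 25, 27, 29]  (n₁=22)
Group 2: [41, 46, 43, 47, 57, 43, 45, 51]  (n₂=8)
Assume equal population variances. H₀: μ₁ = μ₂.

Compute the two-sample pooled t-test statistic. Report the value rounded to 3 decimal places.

test statistic = -7.953

x̄₁=31.227, s₁=4.514, n₁=22
x̄₂=46.625, s₂=5.181, n₂=8
s_p² = [21·4.514² + 7·5.181²]/28 = 21.9907
SE = √(s_p²·(1/22+1/8)) = 1.9361
t = (31.227−46.625)/1.9361 = -7.9530
df = 28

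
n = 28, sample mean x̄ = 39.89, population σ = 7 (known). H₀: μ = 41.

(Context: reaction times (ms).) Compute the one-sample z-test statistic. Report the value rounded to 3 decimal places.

test statistic = -0.839

SE = σ/√n = 7/√28 = 1.3229
z = (x̄−μ₀)/SE = (39.89−41)/1.3229 = -0.8391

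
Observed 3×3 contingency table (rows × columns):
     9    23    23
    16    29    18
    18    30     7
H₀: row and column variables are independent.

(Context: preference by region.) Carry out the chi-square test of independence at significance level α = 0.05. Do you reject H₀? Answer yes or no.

Row totals [55, 63, 55], col totals [43, 82, 48], n=173
χ² = (9−13.67)²/13.67 + (23−26.07)²/26.07 + (23−15.26)²/15.26 + (16−15.66)²/15.66 + (29−29.86)²/29.86 + (18−17.48)²/17.48 + (18−13.67)²/13.67 + (30−26.07)²/26.07 + (7−15.26)²/15.26 = 12.3654
df = 4
p-value (upper-tail) = 0.01483
At α=0.05: p < α → reject H₀

reject H₀: yes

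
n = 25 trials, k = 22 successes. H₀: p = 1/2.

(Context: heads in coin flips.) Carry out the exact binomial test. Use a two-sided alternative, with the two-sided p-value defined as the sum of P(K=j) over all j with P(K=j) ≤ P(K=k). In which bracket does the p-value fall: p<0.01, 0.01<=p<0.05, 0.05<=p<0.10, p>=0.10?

p-value bracket: p<0.01

Exact binomial: n=25, k=22, p₀=1/2=0.5000
P(X=j) = C(n,j)·p₀^j·(1−p₀)^(n−j); p = Σ P(X=j) over j with P(X=j) ≤ P(X=22)
p-value (two-sided) = 0.00016
→ bracket: p<0.01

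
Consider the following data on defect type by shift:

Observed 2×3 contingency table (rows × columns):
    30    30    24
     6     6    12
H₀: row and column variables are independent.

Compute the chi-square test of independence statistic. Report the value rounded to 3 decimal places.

Row totals [84, 24], col totals [36, 36, 36], n=108
χ² = (30−28.00)²/28.00 + (30−28.00)²/28.00 + (24−28.00)²/28.00 + (6−8.00)²/8.00 + (6−8.00)²/8.00 + (12−8.00)²/8.00 = 3.8571
df = 2

test statistic = 3.857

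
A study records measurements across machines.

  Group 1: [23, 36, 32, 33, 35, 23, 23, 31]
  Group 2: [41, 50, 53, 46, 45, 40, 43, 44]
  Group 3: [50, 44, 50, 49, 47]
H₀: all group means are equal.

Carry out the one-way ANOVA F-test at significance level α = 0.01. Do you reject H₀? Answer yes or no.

Group means [29.50, 45.25, 48.00], grand mean 39.905
SSB = Σnᵢ(x̄ᵢ−x̄)² = 1422.310; SSW = ΣΣ(x−x̄ᵢ)² = 381.500
MSB = 1422.310/2 = 711.1548; MSW = 381.500/18 = 21.1944
F = MSB/MSW = 33.5538
df = (2, 18)
p-value (upper-tail) = 0.00000
At α=0.01: p < α → reject H₀

reject H₀: yes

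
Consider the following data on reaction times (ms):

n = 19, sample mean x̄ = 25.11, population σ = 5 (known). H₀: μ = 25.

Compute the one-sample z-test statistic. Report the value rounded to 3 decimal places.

SE = σ/√n = 5/√19 = 1.1471
z = (x̄−μ₀)/SE = (25.11−25)/1.1471 = 0.0959

test statistic = 0.096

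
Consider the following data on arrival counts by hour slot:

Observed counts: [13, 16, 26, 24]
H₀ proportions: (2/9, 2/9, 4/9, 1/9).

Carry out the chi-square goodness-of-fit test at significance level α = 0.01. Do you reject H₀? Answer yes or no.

n = 79; E_i = n·p_i = [17.56, 17.56, 35.11, 8.78]
χ² = (13−17.56)²/17.56 + (16−17.56)²/17.56 + (26−35.11)²/35.11 + (24−8.78)²/8.78 = 30.0823
df = 3
p-value (upper-tail) = 0.00000
At α=0.01: p < α → reject H₀

reject H₀: yes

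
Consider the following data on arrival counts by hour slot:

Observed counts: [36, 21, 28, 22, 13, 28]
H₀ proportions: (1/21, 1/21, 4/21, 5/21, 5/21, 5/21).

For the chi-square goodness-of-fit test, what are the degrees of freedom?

df = k − 1 = 6 − 1 = 5

degrees of freedom = 5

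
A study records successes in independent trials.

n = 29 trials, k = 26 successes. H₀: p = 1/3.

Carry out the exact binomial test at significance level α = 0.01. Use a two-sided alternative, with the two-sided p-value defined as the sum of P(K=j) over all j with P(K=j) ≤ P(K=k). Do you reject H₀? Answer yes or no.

reject H₀: yes

Exact binomial: n=29, k=26, p₀=1/3=0.3333
P(X=j) = C(n,j)·p₀^j·(1−p₀)^(n−j); p = Σ P(X=j) over j with P(X=j) ≤ P(X=26)
p-value (two-sided) = 0.00000
At α=0.01: p < α → reject H₀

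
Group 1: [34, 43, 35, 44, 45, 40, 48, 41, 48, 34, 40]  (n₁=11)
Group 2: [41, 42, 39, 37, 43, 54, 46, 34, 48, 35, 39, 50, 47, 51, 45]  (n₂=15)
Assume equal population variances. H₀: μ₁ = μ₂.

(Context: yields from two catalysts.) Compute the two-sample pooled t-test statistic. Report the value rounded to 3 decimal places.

test statistic = -1.029

x̄₁=41.091, s₁=5.127, n₁=11
x̄₂=43.400, s₂=5.998, n₂=15
s_p² = [10·5.127² + 14·5.998²]/24 = 31.9379
SE = √(s_p²·(1/11+1/15)) = 2.2434
t = (41.091−43.400)/2.2434 = -1.0293
df = 24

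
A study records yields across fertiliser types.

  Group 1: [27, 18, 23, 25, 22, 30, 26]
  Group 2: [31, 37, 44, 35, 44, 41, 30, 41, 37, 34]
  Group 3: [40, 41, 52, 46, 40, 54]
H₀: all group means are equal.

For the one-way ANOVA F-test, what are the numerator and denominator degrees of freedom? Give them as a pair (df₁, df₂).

degrees of freedom = [2, 20]

k = 3 groups, N = 23 total
df = (k−1, N−k) = (3−1, 23−3) = (2, 20)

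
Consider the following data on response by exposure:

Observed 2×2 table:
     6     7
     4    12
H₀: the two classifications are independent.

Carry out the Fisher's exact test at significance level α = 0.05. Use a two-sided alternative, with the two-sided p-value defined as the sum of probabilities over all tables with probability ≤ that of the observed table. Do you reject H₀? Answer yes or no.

reject H₀: no

Margins: r₁=13, r₂=16, c₁=10, c₂=19, n=29
p_obs = C(13,6)·C(16,4)/C(29,10); sum pmf over tables with pmf ≤ p_obs
p-value (two-sided) = 0.27014
At α=0.05: p ≥ α → fail to reject H₀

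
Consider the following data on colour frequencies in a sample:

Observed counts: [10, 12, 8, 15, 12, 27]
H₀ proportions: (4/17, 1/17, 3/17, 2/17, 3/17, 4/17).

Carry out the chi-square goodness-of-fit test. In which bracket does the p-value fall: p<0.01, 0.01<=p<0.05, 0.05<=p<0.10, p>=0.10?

p-value bracket: p<0.01

n = 84; E_i = n·p_i = [19.76, 4.94, 14.82, 9.88, 14.82, 19.76]
χ² = (10−19.76)²/19.76 + (12−4.94)²/4.94 + (8−14.82)²/14.82 + (15−9.88)²/9.88 + (12−14.82)²/14.82 + (27−19.76)²/19.76 = 23.8859
df = 5
p-value (upper-tail) = 0.00023
→ bracket: p<0.01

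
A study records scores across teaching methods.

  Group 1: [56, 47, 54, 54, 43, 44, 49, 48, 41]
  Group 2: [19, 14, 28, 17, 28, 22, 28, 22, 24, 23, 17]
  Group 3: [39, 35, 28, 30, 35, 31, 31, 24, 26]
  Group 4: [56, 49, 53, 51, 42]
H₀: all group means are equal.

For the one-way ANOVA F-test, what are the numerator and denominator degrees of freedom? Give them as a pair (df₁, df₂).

degrees of freedom = [3, 30]

k = 4 groups, N = 34 total
df = (k−1, N−k) = (4−1, 34−4) = (3, 30)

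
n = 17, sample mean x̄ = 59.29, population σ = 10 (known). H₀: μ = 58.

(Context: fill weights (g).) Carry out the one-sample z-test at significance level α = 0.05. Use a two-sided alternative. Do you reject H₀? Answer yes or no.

reject H₀: no

SE = σ/√n = 10/√17 = 2.4254
z = (x̄−μ₀)/SE = (59.29−58)/2.4254 = 0.5319
p-value (two-sided) = 0.59481
At α=0.05: p ≥ α → fail to reject H₀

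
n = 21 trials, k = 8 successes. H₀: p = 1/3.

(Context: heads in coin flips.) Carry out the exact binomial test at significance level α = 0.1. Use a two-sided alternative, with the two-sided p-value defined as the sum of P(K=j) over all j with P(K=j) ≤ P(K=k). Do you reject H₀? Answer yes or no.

Exact binomial: n=21, k=8, p₀=1/3=0.3333
P(X=j) = C(n,j)·p₀^j·(1−p₀)^(n−j); p = Σ P(X=j) over j with P(X=j) ≤ P(X=8)
p-value (two-sided) = 0.64788
At α=0.1: p ≥ α → fail to reject H₀

reject H₀: no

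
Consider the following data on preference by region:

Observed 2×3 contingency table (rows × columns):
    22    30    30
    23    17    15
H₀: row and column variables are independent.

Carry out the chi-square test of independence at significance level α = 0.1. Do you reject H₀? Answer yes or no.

reject H₀: no

Row totals [82, 55], col totals [45, 47, 45], n=137
χ² = (22−26.93)²/26.93 + (30−28.13)²/28.13 + (30−26.93)²/26.93 + (23−18.07)²/18.07 + (17−18.87)²/18.87 + (15−18.07)²/18.07 = 3.4300
df = 2
p-value (upper-tail) = 0.17996
At α=0.1: p ≥ α → fail to reject H₀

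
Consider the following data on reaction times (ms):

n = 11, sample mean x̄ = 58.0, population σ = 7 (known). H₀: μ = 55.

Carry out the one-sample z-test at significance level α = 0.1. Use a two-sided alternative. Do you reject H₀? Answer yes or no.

reject H₀: no

SE = σ/√n = 7/√11 = 2.1106
z = (x̄−μ₀)/SE = (58.0−55)/2.1106 = 1.4214
p-value (two-sided) = 0.15520
At α=0.1: p ≥ α → fail to reject H₀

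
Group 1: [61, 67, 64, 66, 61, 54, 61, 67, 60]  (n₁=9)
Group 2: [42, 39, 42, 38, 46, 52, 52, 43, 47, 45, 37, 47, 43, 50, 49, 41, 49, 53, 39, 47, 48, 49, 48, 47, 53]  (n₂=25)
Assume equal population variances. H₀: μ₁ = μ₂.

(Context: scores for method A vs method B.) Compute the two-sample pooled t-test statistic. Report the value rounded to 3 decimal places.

test statistic = 9.181

x̄₁=62.333, s₁=4.183, n₁=9
x̄₂=45.840, s₂=4.758, n₂=25
s_p² = [8·4.183² + 24·4.758²]/32 = 21.3550
SE = √(s_p²·(1/9+1/25)) = 1.7964
t = (62.333−45.840)/1.7964 = 9.1814
df = 32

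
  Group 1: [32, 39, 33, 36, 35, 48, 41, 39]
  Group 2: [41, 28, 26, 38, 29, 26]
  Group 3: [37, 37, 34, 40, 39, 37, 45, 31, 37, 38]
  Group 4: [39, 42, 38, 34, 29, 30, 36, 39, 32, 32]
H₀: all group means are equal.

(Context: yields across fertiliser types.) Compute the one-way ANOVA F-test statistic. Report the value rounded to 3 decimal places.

test statistic = 2.733

Group means [37.88, 31.33, 37.50, 35.10], grand mean 35.794
SSB = Σnᵢ(x̄ᵢ−x̄)² = 187.950; SSW = ΣΣ(x−x̄ᵢ)² = 687.608
MSB = 187.950/3 = 62.6502; MSW = 687.608/30 = 22.9203
F = MSB/MSW = 2.7334
df = (3, 30)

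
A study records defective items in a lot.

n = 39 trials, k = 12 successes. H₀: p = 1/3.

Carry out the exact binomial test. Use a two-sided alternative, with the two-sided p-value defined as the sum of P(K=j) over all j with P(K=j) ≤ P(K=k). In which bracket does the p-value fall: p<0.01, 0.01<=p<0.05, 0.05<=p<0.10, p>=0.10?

Exact binomial: n=39, k=12, p₀=1/3=0.3333
P(X=j) = C(n,j)·p₀^j·(1−p₀)^(n−j); p = Σ P(X=j) over j with P(X=j) ≤ P(X=12)
p-value (two-sided) = 0.86550
→ bracket: p>=0.10

p-value bracket: p>=0.10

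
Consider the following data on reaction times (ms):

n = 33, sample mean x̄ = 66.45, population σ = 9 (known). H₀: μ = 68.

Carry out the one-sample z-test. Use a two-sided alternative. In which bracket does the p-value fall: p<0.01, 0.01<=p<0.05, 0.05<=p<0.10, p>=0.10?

p-value bracket: p>=0.10

SE = σ/√n = 9/√33 = 1.5667
z = (x̄−μ₀)/SE = (66.45−68)/1.5667 = -0.9893
p-value (two-sided) = 0.32250
→ bracket: p>=0.10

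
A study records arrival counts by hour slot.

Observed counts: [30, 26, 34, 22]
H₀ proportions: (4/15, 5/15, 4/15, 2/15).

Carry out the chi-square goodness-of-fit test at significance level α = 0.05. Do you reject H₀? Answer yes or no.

reject H₀: no

n = 112; E_i = n·p_i = [29.87, 37.33, 29.87, 14.93]
χ² = (30−29.87)²/29.87 + (26−37.33)²/37.33 + (34−29.87)²/29.87 + (22−14.93)²/14.93 = 7.3571
df = 3
p-value (upper-tail) = 0.06134
At α=0.05: p ≥ α → fail to reject H₀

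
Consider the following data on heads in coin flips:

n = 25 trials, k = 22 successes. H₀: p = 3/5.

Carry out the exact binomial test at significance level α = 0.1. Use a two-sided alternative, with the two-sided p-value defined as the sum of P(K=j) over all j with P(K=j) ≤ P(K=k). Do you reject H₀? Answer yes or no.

Exact binomial: n=25, k=22, p₀=3/5=0.6000
P(X=j) = C(n,j)·p₀^j·(1−p₀)^(n−j); p = Σ P(X=j) over j with P(X=j) ≤ P(X=22)
p-value (two-sided) = 0.00357
At α=0.1: p < α → reject H₀

reject H₀: yes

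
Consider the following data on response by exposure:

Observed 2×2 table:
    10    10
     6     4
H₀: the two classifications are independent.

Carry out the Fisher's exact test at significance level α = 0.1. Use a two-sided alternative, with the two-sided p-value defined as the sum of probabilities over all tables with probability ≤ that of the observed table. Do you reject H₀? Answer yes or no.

Margins: r₁=20, r₂=10, c₁=16, c₂=14, n=30
p_obs = C(20,10)·C(10,6)/C(30,16); sum pmf over tables with pmf ≤ p_obs
p-value (two-sided) = 0.70895
At α=0.1: p ≥ α → fail to reject H₀

reject H₀: no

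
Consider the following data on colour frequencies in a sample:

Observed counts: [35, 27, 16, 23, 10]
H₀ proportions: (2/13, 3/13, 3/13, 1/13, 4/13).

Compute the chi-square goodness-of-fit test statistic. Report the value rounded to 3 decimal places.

test statistic = 64.071

n = 111; E_i = n·p_i = [17.08, 25.62, 25.62, 8.54, 34.15]
χ² = (35−17.08)²/17.08 + (27−25.62)²/25.62 + (16−25.62)²/25.62 + (23−8.54)²/8.54 + (10−34.15)²/34.15 = 64.0706
df = 4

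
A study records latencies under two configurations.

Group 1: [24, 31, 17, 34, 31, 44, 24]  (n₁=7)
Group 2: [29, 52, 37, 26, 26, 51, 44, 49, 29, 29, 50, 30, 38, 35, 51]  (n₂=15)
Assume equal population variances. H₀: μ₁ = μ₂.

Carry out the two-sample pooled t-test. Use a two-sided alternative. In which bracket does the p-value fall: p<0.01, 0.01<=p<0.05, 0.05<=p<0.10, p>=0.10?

x̄₁=29.286, s₁=8.674, n₁=7
x̄₂=38.400, s₂=10.133, n₂=15
s_p² = [6·8.674² + 14·10.133²]/20 = 94.4514
SE = √(s_p²·(1/7+1/15)) = 4.4486
t = (29.286−38.400)/4.4486 = -2.0488
df = 20
p-value (two-sided) = 0.05383
→ bracket: 0.05<=p<0.10

p-value bracket: 0.05<=p<0.10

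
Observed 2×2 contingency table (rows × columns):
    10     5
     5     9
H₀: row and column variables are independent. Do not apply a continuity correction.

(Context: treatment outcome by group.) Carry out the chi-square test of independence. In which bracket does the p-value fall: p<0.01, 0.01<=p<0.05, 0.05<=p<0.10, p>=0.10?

Row totals [15, 14], col totals [15, 14], n=29
χ² = (10−7.76)²/7.76 + (5−7.24)²/7.24 + (5−7.24)²/7.24 + (9−6.76)²/6.76 = 2.7783
df = 1
p-value (upper-tail) = 0.09555
→ bracket: 0.05<=p<0.10

p-value bracket: 0.05<=p<0.10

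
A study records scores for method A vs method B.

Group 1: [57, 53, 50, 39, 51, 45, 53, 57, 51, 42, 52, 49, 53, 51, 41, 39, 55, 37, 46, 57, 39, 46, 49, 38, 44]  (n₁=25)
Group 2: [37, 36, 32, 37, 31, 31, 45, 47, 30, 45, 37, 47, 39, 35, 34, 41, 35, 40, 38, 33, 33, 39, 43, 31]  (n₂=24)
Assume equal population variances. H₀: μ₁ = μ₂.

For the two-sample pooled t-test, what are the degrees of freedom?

df = n₁ + n₂ − 2 = 25 + 24 − 2 = 47

degrees of freedom = 47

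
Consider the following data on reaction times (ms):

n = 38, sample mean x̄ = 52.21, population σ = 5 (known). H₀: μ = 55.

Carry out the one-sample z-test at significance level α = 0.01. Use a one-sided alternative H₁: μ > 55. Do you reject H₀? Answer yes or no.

SE = σ/√n = 5/√38 = 0.8111
z = (x̄−μ₀)/SE = (52.21−55)/0.8111 = -3.4397
p-value (one-sided, H₁ greater) = 0.99971
At α=0.01: p ≥ α → fail to reject H₀

reject H₀: no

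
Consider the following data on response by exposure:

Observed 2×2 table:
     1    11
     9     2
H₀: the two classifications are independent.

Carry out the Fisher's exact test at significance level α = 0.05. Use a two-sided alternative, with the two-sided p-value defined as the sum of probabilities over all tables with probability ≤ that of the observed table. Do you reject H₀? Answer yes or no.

reject H₀: yes

Margins: r₁=12, r₂=11, c₁=10, c₂=13, n=23
p_obs = C(12,1)·C(11,9)/C(23,10); sum pmf over tables with pmf ≤ p_obs
p-value (two-sided) = 0.00064
At α=0.05: p < α → reject H₀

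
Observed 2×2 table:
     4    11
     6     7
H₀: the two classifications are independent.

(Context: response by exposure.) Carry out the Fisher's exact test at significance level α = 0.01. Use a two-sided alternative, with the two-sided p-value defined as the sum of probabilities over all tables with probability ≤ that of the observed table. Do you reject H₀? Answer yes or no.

reject H₀: no

Margins: r₁=15, r₂=13, c₁=10, c₂=18, n=28
p_obs = C(15,4)·C(13,6)/C(28,10); sum pmf over tables with pmf ≤ p_obs
p-value (two-sided) = 0.43280
At α=0.01: p ≥ α → fail to reject H₀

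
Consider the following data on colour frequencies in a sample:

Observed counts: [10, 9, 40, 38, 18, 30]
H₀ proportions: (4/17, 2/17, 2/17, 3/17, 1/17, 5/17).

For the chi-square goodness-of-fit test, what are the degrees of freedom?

degrees of freedom = 5

df = k − 1 = 6 − 1 = 5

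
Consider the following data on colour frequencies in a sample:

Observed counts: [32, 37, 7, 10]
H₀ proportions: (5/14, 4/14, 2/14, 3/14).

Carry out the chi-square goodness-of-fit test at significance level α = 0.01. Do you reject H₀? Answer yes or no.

n = 86; E_i = n·p_i = [30.71, 24.57, 12.29, 18.43]
χ² = (32−30.71)²/30.71 + (37−24.57)²/24.57 + (7−12.29)²/12.29 + (10−18.43)²/18.43 = 12.4694
df = 3
p-value (upper-tail) = 0.00594
At α=0.01: p < α → reject H₀

reject H₀: yes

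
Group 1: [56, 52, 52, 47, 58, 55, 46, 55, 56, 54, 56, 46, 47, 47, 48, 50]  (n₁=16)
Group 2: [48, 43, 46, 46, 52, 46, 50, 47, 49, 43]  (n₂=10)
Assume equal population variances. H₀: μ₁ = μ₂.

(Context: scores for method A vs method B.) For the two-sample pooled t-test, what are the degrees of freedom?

df = n₁ + n₂ − 2 = 16 + 10 − 2 = 24

degrees of freedom = 24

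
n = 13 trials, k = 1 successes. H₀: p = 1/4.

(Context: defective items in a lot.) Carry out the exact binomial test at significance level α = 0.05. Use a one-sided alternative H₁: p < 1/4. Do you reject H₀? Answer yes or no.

Exact binomial: n=13, k=1, p₀=1/4=0.2500
P(X≤1) from Σ C(n,i)·p₀^i·(1−p₀)^(n−i)
p-value (one-sided, H₁ less) = 0.12671
At α=0.05: p ≥ α → fail to reject H₀

reject H₀: no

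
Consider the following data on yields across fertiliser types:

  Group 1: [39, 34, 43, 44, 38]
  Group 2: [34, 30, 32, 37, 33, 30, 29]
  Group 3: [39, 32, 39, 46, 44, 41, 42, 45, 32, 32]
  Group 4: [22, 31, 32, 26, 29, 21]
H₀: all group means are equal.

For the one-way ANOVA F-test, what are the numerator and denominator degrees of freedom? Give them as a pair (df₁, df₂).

k = 4 groups, N = 28 total
df = (k−1, N−k) = (4−1, 28−4) = (3, 24)

degrees of freedom = [3, 24]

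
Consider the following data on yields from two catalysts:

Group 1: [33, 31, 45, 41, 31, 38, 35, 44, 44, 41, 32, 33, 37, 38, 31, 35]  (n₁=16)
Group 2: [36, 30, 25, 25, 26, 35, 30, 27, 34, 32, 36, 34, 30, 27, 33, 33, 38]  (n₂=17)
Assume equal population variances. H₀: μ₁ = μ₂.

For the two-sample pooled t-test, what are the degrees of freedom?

degrees of freedom = 31

df = n₁ + n₂ − 2 = 16 + 17 − 2 = 31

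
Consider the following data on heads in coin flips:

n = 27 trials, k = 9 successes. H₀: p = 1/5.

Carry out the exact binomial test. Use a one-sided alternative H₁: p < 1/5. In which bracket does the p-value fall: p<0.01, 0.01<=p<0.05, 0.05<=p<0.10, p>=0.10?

p-value bracket: p>=0.10

Exact binomial: n=27, k=9, p₀=1/5=0.2000
P(X≤9) from Σ C(n,i)·p₀^i·(1−p₀)^(n−i)
p-value (one-sided, H₁ less) = 0.96957
→ bracket: p>=0.10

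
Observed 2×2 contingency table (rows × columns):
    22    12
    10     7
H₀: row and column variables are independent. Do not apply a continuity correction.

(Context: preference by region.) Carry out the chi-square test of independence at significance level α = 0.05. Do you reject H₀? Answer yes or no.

reject H₀: no

Row totals [34, 17], col totals [32, 19], n=51
χ² = (22−21.33)²/21.33 + (12−12.67)²/12.67 + (10−10.67)²/10.67 + (7−6.33)²/6.33 = 0.1678
df = 1
p-value (upper-tail) = 0.68211
At α=0.05: p ≥ α → fail to reject H₀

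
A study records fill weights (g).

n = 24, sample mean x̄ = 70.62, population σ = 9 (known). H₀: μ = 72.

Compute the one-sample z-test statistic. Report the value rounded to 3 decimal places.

SE = σ/√n = 9/√24 = 1.8371
z = (x̄−μ₀)/SE = (70.62−72)/1.8371 = -0.7512

test statistic = -0.751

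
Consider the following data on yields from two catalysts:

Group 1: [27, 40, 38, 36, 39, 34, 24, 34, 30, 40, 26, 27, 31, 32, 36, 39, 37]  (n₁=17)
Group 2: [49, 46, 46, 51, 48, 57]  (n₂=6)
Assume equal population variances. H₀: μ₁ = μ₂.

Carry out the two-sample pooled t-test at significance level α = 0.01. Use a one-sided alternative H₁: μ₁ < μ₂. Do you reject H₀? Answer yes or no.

reject H₀: yes

x̄₁=33.529, s₁=5.257, n₁=17
x̄₂=49.500, s₂=4.135, n₂=6
s_p² = [16·5.257² + 5·4.135²]/21 = 25.1303
SE = √(s_p²·(1/17+1/6)) = 2.3805
t = (33.529−49.500)/2.3805 = -6.7090
df = 21
p-value (one-sided, H₁ less) = 0.00000
At α=0.01: p < α → reject H₀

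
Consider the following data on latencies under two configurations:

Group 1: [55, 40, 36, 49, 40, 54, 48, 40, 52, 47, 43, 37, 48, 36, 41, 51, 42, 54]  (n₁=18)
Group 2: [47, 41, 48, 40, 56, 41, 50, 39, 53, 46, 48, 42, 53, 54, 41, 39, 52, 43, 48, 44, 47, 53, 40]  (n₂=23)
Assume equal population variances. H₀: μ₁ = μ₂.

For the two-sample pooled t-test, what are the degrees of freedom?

degrees of freedom = 39

df = n₁ + n₂ − 2 = 18 + 23 − 2 = 39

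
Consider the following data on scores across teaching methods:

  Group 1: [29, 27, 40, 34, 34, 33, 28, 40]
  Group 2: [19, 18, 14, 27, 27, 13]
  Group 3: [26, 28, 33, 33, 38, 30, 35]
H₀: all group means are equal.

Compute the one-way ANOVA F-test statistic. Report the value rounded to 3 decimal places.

Group means [33.12, 19.67, 31.86], grand mean 28.857
SSB = Σnᵢ(x̄ᵢ−x̄)² = 715.506; SSW = ΣΣ(x−x̄ᵢ)² = 467.065
MSB = 715.506/2 = 357.7530; MSW = 467.065/18 = 25.9481
F = MSB/MSW = 13.7873
df = (2, 18)

test statistic = 13.787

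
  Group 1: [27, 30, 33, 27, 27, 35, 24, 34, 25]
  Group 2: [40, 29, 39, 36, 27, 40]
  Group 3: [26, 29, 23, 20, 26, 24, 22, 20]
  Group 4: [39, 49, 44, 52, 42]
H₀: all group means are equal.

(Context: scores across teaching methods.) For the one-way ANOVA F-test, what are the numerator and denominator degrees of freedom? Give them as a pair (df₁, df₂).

k = 4 groups, N = 28 total
df = (k−1, N−k) = (4−1, 28−4) = (3, 24)

degrees of freedom = [3, 24]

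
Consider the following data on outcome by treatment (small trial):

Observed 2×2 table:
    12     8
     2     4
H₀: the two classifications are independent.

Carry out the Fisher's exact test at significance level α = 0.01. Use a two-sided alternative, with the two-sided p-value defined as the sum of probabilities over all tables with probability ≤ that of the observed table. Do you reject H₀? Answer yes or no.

reject H₀: no

Margins: r₁=20, r₂=6, c₁=14, c₂=12, n=26
p_obs = C(20,12)·C(6,2)/C(26,14); sum pmf over tables with pmf ≤ p_obs
p-value (two-sided) = 0.36522
At α=0.01: p ≥ α → fail to reject H₀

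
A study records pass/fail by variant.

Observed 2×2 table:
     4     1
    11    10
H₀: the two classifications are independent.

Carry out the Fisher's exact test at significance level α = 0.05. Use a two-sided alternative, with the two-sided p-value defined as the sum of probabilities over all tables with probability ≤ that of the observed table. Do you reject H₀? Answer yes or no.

Margins: r₁=5, r₂=21, c₁=15, c₂=11, n=26
p_obs = C(5,4)·C(21,11)/C(26,15); sum pmf over tables with pmf ≤ p_obs
p-value (two-sided) = 0.35619
At α=0.05: p ≥ α → fail to reject H₀

reject H₀: no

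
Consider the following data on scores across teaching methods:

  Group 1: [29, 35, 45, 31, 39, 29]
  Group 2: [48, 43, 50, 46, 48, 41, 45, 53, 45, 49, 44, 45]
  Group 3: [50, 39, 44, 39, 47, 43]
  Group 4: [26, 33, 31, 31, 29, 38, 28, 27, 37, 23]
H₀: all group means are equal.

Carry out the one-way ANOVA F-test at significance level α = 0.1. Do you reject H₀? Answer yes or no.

reject H₀: yes

Group means [34.67, 46.42, 43.67, 30.30], grand mean 39.118
SSB = Σnᵢ(x̄ᵢ−x̄)² = 1659.846; SSW = ΣΣ(x−x̄ᵢ)² = 621.683
MSB = 1659.846/3 = 553.2820; MSW = 621.683/30 = 20.7228
F = MSB/MSW = 26.6992
df = (3, 30)
p-value (upper-tail) = 0.00000
At α=0.1: p < α → reject H₀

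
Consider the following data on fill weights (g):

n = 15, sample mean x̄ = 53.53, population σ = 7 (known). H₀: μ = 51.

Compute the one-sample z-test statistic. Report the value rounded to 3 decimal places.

test statistic = 1.400

SE = σ/√n = 7/√15 = 1.8074
z = (x̄−μ₀)/SE = (53.53−51)/1.8074 = 1.3998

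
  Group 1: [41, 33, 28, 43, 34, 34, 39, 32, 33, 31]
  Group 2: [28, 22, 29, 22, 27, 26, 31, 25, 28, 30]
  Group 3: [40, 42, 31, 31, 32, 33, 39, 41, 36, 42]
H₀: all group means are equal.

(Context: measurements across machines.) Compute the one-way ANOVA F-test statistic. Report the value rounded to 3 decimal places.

Group means [34.80, 26.80, 36.70], grand mean 32.767
SSB = Σnᵢ(x̄ᵢ−x̄)² = 552.067; SSW = ΣΣ(x−x̄ᵢ)² = 477.300
MSB = 552.067/2 = 276.0333; MSW = 477.300/27 = 17.6778
F = MSB/MSW = 15.6147
df = (2, 27)

test statistic = 15.615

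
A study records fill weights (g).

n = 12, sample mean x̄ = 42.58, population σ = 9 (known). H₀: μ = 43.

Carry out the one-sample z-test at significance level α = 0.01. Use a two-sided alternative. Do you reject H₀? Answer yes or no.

SE = σ/√n = 9/√12 = 2.5981
z = (x̄−μ₀)/SE = (42.58−43)/2.5981 = -0.1617
p-value (two-sided) = 0.87158
At α=0.01: p ≥ α → fail to reject H₀

reject H₀: no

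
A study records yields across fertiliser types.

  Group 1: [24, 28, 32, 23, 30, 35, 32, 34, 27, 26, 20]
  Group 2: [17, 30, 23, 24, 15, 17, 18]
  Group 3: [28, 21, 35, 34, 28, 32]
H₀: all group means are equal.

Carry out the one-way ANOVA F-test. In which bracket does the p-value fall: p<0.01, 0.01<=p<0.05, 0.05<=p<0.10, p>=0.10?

Group means [28.27, 20.57, 29.67], grand mean 26.375
SSB = Σnᵢ(x̄ᵢ−x̄)² = 340.396; SSW = ΣΣ(x−x̄ᵢ)² = 533.229
MSB = 340.396/2 = 170.1978; MSW = 533.229/21 = 25.3919
F = MSB/MSW = 6.7028
df = (2, 21)
p-value (upper-tail) = 0.00561
→ bracket: p<0.01

p-value bracket: p<0.01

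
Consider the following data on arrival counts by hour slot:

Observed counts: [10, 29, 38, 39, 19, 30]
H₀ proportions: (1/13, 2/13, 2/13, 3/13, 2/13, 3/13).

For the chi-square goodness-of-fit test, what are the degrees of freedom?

df = k − 1 = 6 − 1 = 5

degrees of freedom = 5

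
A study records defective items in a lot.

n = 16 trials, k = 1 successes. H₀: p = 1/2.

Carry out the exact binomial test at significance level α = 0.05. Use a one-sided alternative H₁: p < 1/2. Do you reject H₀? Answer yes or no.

reject H₀: yes

Exact binomial: n=16, k=1, p₀=1/2=0.5000
P(X≤1) from Σ C(n,i)·p₀^i·(1−p₀)^(n−i)
p-value (one-sided, H₁ less) = 0.00026
At α=0.05: p < α → reject H₀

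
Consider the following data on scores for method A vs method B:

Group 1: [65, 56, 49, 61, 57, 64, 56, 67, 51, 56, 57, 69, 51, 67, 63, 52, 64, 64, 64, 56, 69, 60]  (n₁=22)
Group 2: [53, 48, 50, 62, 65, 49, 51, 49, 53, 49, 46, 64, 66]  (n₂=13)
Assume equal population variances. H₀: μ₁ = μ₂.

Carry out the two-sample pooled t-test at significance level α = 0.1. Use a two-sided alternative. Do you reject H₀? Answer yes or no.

reject H₀: yes

x̄₁=59.909, s₁=6.125, n₁=22
x̄₂=54.231, s₂=7.247, n₂=13
s_p² = [21·6.125² + 12·7.247²]/33 = 42.9735
SE = √(s_p²·(1/22+1/13)) = 2.2933
t = (59.909−54.231)/2.2933 = 2.4761
df = 33
p-value (two-sided) = 0.01858
At α=0.1: p < α → reject H₀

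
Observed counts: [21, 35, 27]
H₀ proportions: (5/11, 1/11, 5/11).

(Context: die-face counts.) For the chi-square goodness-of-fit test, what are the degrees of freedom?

df = k − 1 = 3 − 1 = 2

degrees of freedom = 2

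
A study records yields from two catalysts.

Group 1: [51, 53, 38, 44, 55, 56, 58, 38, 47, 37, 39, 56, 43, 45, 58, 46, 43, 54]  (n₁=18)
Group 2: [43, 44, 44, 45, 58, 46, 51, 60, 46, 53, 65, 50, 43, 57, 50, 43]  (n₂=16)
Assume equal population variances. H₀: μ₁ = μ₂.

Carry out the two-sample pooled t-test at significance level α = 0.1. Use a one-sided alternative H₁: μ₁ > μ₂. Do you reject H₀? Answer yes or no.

x̄₁=47.833, s₁=7.390, n₁=18
x̄₂=49.875, s₂=6.946, n₂=16
s_p² = [17·7.390² + 15·6.946²]/32 = 51.6328
SE = √(s_p²·(1/18+1/16)) = 2.4689
t = (47.833−49.875)/2.4689 = -0.8269
df = 32
p-value (one-sided, H₁ greater) = 0.79280
At α=0.1: p ≥ α → fail to reject H₀

reject H₀: no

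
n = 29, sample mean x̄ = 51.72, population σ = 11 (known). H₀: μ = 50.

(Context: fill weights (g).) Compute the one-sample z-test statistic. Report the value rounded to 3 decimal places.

SE = σ/√n = 11/√29 = 2.0426
z = (x̄−μ₀)/SE = (51.72−50)/2.0426 = 0.8420

test statistic = 0.842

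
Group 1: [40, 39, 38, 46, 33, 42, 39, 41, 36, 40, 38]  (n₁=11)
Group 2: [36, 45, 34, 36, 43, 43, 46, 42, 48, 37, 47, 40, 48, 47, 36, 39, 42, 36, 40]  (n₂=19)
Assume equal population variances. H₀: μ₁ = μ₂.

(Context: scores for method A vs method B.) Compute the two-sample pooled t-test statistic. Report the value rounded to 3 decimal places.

test statistic = -1.276

x̄₁=39.273, s₁=3.319, n₁=11
x̄₂=41.316, s₂=4.655, n₂=19
s_p² = [10·3.319² + 18·4.655²]/28 = 17.8674
SE = √(s_p²·(1/11+1/19)) = 1.6015
t = (39.273−41.316)/1.6015 = -1.2757
df = 28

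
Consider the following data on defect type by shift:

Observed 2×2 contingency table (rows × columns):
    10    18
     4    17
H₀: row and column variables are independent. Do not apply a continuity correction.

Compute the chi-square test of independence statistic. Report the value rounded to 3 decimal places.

test statistic = 1.633

Row totals [28, 21], col totals [14, 35], n=49
χ² = (10−8.00)²/8.00 + (18−20.00)²/20.00 + (4−6.00)²/6.00 + (17−15.00)²/15.00 = 1.6333
df = 1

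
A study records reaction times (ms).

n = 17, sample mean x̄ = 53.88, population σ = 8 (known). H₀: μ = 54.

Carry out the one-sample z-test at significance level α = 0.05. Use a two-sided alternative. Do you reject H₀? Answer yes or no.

reject H₀: no

SE = σ/√n = 8/√17 = 1.9403
z = (x̄−μ₀)/SE = (53.88−54)/1.9403 = -0.0618
p-value (two-sided) = 0.95069
At α=0.05: p ≥ α → fail to reject H₀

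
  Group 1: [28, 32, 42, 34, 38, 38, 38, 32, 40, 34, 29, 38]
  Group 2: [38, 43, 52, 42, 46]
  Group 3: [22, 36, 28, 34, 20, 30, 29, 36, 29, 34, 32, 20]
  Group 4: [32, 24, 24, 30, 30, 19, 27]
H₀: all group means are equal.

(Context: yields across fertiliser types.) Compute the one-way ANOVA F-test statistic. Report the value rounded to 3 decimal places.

Group means [35.25, 44.20, 29.17, 26.57], grand mean 32.778
SSB = Σnᵢ(x̄ᵢ−x̄)² = 1151.791; SSW = ΣΣ(x−x̄ᵢ)² = 816.431
MSB = 1151.791/3 = 383.9304; MSW = 816.431/32 = 25.5135
F = MSB/MSW = 15.0481
df = (3, 32)

test statistic = 15.048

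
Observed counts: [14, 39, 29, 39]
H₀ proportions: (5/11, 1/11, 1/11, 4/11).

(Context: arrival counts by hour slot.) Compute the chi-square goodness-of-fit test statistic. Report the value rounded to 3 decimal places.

test statistic = 131.859

n = 121; E_i = n·p_i = [55.00, 11.00, 11.00, 44.00]
χ² = (14−55.00)²/55.00 + (39−11.00)²/11.00 + (29−11.00)²/11.00 + (39−44.00)²/44.00 = 131.8591
df = 3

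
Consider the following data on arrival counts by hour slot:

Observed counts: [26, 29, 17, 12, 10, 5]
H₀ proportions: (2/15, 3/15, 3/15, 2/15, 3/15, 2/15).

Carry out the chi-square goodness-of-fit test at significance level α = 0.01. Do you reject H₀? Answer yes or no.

reject H₀: yes

n = 99; E_i = n·p_i = [13.20, 19.80, 19.80, 13.20, 19.80, 13.20]
χ² = (26−13.20)²/13.20 + (29−19.80)²/19.80 + (17−19.80)²/19.80 + (12−13.20)²/13.20 + (10−19.80)²/19.80 + (5−13.20)²/13.20 = 27.1364
df = 5
p-value (upper-tail) = 0.00005
At α=0.01: p < α → reject H₀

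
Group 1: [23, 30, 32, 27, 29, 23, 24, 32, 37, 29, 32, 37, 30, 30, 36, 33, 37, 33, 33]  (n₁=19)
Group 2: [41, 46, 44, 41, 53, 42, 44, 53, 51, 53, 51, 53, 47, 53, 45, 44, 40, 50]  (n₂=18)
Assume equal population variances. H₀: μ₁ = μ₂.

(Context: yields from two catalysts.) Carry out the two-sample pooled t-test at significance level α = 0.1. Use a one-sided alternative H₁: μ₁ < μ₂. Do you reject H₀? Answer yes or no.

x̄₁=30.895, s₁=4.421, n₁=19
x̄₂=47.278, s₂=4.836, n₂=18
s_p² = [18·4.421² + 17·4.836²]/35 = 21.4114
SE = √(s_p²·(1/19+1/18)) = 1.5220
t = (30.895−47.278)/1.5220 = -10.7642
df = 35
p-value (one-sided, H₁ less) = 0.00000
At α=0.1: p < α → reject H₀

reject H₀: yes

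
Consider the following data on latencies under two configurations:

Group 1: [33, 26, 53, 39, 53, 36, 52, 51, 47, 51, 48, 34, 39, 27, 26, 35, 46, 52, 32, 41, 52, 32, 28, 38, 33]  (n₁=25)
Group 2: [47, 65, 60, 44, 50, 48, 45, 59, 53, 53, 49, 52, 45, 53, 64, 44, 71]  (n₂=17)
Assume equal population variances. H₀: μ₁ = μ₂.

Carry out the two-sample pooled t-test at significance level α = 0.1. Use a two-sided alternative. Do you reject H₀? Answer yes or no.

x̄₁=40.160, s₁=9.521, n₁=25
x̄₂=53.059, s₂=8.105, n₂=17
s_p² = [24·9.521² + 16·8.105²]/40 = 80.6575
SE = √(s_p²·(1/25+1/17)) = 2.8233
t = (40.160−53.059)/2.8233 = -4.5688
df = 40
p-value (two-sided) = 0.00005
At α=0.1: p < α → reject H₀

reject H₀: yes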